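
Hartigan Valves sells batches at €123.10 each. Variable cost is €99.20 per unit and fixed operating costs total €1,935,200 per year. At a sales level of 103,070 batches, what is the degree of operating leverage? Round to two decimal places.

4.66

Total contribution margin = 103,070 × €23.90 = €2,463,373.00.
EBIT = €2,463,373.00 − €1,935,200 = €528,173.00.
Degree of operating leverage = €2,463,373.00 / €528,173.00 = 4.6640.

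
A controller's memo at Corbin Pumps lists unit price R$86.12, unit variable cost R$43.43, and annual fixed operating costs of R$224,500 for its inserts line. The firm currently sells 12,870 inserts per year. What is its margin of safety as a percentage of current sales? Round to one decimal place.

59.1%

Contribution margin per unit = R$86.12 − R$43.43 = R$42.69. Break-even units = R$224,500 ÷ R$42.69 = 5,258.84; break-even revenue = 5,258.84 × R$86.12 = R$452,891.54.
Actual sales revenue = 12,870 × R$86.12 = R$1,108,364.40.
Margin of safety = (R$1,108,364.40 − R$452,891.54) ÷ R$1,108,364.40 = 59.1%.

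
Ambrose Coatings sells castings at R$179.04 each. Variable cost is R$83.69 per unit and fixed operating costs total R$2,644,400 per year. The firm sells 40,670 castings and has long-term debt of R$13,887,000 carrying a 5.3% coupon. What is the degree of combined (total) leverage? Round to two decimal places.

7.80

Total contribution margin = 40,670 × R$95.35 = R$3,877,884.50.
Operating income = contribution − fixed costs = R$3,877,884.50 − R$2,644,400 = R$1,233,484.50. Interest = R$736,011.00.
DOL = R$3,877,884.50 ÷ R$1,233,484.50 = 3.1438; DFL = R$1,233,484.50 ÷ R$497,473.50 = 2.4795.
DCL = DOL × DFL = 3.1438 × 2.4795 = 7.7951.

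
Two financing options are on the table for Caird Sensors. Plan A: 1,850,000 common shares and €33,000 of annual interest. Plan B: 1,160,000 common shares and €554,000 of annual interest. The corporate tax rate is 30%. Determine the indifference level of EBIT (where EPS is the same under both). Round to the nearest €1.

€1,429,884

Set EPS_A = EPS_B: (EBIT − €33,000)(1 − 0.30) ÷ 1,850,000 = (EBIT − €554,000)(1 − 0.30) ÷ 1,160,000.
The (1 − t) factor cancels: (EBIT − 33,000) × 1,160,000 = (EBIT − 554,000) × 1,850,000.
EBIT × (1,850,000 − 1,160,000) = 554,000 × 1,850,000 − 33,000 × 1,160,000 = 986,620,000,000, so EBIT = 986,620,000,000 ÷ 690,000 = 1,429,884.06.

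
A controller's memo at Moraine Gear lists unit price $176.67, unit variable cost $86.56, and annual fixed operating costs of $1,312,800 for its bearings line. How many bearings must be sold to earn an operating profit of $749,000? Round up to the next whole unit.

22,881 bearings

Unit CM = price − variable cost = $176.67 − $86.56 = $90.11.
Units = (FC + target) / CM = ($1,312,800 + $749,000) / $90.11 = 22,880.92, so 22,881 bearings.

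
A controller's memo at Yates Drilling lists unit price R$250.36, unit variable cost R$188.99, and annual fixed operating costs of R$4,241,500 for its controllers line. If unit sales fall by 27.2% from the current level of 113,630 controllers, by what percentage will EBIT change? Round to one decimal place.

-69.4%

At 113,630 units, contribution = 113,630 × R$61.37 = R$6,973,473.10.
EBIT = R$6,973,473.10 − R$4,241,500 = R$2,731,973.10.
DOL = contribution ÷ EBIT = R$6,973,473.10 ÷ R$2,731,973.10 = 2.5525.
So EBIT moves 2.5525 × (-27.2%) = -69.4%.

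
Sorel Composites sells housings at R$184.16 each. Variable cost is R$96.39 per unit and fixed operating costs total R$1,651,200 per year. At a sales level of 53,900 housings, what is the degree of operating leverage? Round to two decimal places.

1.54

Contribution at this volume is 53,900 × R$87.77 = R$4,730,803.00.
EBIT = R$4,730,803.00 − R$1,651,200 = R$3,079,603.00.
Degree of operating leverage = R$4,730,803.00 / R$3,079,603.00 = 1.5362.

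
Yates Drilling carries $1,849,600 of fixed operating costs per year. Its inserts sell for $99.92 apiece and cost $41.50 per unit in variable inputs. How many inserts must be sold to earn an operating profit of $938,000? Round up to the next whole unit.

47,717 inserts

Unit CM = price − variable cost = $99.92 − $41.50 = $58.42.
Required volume = (fixed costs + target profit) ÷ CM = ($1,849,600 + $938,000) ÷ $58.42 = 47,716.54, so 47,717 inserts.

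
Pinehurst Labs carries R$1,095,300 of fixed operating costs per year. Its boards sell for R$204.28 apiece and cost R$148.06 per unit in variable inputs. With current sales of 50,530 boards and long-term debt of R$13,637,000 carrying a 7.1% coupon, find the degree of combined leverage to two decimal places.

3.65

Total contribution margin = 50,530 × R$56.22 = R$2,840,796.60.
EBIT = R$2,840,796.60 − R$1,095,300 = R$1,745,496.60. Interest = R$968,227.00.
DOL = R$2,840,796.60 ÷ R$1,745,496.60 = 1.6275; DFL = R$1,745,496.60 ÷ R$777,269.60 = 2.2457.
Combined leverage = 1.6275 × 2.2457 = 3.6549.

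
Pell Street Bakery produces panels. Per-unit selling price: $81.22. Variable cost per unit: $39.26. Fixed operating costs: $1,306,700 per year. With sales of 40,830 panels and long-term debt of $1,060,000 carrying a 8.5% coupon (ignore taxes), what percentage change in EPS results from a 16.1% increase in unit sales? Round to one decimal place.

At 40,830 units, contribution = 40,830 × $41.96 = $1,713,226.80.
Subtracting fixed costs: EBIT = $1,713,226.80 − $1,306,700 = $406,526.80.
After interest of $90,100.00, pre-tax earnings = $316,426.80.
Degree of combined leverage = contribution ÷ (EBIT − I) = $1,713,226.80 ÷ $316,426.80 = 5.4143.
%ΔEPS = DCL × %ΔSales = 5.4143 × +16.1% = +87.2%.

+87.2%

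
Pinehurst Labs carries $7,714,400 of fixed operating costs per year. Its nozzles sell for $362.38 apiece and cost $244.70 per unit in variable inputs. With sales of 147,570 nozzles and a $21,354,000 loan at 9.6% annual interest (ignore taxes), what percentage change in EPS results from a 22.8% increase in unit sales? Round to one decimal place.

Contribution at this volume is 147,570 × $117.68 = $17,366,037.60.
Operating income = contribution − fixed costs = $17,366,037.60 − $7,714,400 = $9,651,637.60.
After interest of $2,049,984.00, pre-tax earnings = $7,601,653.60.
Degree of combined leverage = contribution ÷ (EBIT − I) = $17,366,037.60 ÷ $7,601,653.60 = 2.2845.
EPS therefore changes by 2.2845 × (+22.8%) = +52.1%.

+52.1%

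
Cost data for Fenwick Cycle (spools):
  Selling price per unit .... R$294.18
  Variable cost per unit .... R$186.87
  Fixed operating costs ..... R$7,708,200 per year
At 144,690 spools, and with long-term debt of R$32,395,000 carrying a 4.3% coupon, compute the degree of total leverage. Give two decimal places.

2.42

Contribution at this volume is 144,690 × R$107.31 = R$15,526,683.90.
EBIT = R$15,526,683.90 − R$7,708,200 = R$7,818,483.90. Interest = R$1,392,985.00.
DOL = R$15,526,683.90 ÷ R$7,818,483.90 = 1.9859; DFL = R$7,818,483.90 ÷ R$6,425,498.90 = 1.2168.
DCL = DOL × DFL = 1.9859 × 1.2168 = 2.4164.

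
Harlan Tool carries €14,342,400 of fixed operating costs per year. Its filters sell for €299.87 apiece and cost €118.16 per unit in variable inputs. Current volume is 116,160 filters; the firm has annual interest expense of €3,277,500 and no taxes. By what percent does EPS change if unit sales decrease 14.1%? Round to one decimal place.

At 116,160 units, contribution = 116,160 × €181.71 = €21,107,433.60.
Operating income = contribution − fixed costs = €21,107,433.60 − €14,342,400 = €6,765,033.60.
Interest = €3,277,500.00, so EBIT − I = €3,487,533.60.
Degree of combined leverage = contribution ÷ (EBIT − I) = €21,107,433.60 ÷ €3,487,533.60 = 6.0523.
EPS therefore changes by 6.0523 × (-14.1%) = -85.3%.

-85.3%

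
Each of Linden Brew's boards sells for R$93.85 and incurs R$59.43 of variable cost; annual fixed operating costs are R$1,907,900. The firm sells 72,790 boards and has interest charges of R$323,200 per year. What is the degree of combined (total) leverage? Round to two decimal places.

Total contribution margin = 72,790 × R$34.42 = R$2,505,431.80.
EBIT = R$2,505,431.80 − R$1,907,900 = R$597,531.80. Interest = R$323,200.00, so EBIT − I = R$274,331.80.
DCL = contribution ÷ (EBIT − I) = R$2,505,431.80 ÷ R$274,331.80 = 9.1329.

9.13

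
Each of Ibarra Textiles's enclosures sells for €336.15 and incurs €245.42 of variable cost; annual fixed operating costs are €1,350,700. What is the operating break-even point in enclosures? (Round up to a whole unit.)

14,888 enclosures

Contribution margin per unit = €336.15 − €245.42 = €90.73.
Break-even volume = fixed costs ÷ CM per unit = €1,350,700 ÷ €90.73 = 14,887.03, so 14,888 enclosures.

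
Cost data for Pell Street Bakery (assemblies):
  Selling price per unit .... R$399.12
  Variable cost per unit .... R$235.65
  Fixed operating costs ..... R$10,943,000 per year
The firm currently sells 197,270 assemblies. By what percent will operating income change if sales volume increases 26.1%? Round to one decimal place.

+39.5%

At 197,270 units, contribution = 197,270 × R$163.47 = R$32,247,726.90.
Subtracting fixed costs: EBIT = R$32,247,726.90 − R$10,943,000 = R$21,304,726.90.
Degree of operating leverage = R$32,247,726.90 / R$21,304,726.90 = 1.5136.
Operating income changes by 1.5136 × +26.1% = +39.5%.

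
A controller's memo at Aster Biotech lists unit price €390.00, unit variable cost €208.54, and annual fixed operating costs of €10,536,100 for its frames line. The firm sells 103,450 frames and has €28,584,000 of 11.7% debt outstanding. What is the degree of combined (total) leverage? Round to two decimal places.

Contribution at this volume is 103,450 × €181.46 = €18,772,037.00.
Operating income = contribution − fixed costs = €18,772,037.00 − €10,536,100 = €8,235,937.00. Interest = €3,344,328.00, so EBIT − I = €4,891,609.00.
DCL = contribution ÷ (EBIT − I) = €18,772,037.00 ÷ €4,891,609.00 = 3.8376.

3.84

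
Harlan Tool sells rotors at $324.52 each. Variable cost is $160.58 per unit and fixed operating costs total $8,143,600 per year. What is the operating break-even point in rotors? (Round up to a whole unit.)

Each unit contributes $324.52 − $160.58 = $163.94.
Break-even volume = fixed costs ÷ CM per unit = $8,143,600 ÷ $163.94 = 49,674.27, so 49,675 rotors.

49,675 rotors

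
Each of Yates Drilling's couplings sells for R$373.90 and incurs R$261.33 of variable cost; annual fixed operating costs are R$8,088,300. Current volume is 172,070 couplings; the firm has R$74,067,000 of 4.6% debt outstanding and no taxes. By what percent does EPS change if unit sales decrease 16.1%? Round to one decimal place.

Total contribution margin = 172,070 × R$112.57 = R$19,369,919.90.
Operating income = contribution − fixed costs = R$19,369,919.90 − R$8,088,300 = R$11,281,619.90.
After interest of R$3,407,082.00, pre-tax earnings = R$7,874,537.90.
Degree of combined leverage = contribution ÷ (EBIT − I) = R$19,369,919.90 ÷ R$7,874,537.90 = 2.4598.
EPS therefore changes by 2.4598 × (-16.1%) = -39.6%.

-39.6%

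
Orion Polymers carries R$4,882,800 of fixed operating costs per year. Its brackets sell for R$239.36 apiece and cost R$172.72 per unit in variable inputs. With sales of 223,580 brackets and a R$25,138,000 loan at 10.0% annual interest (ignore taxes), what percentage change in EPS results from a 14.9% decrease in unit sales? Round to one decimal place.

At 223,580 units, contribution = 223,580 × R$66.64 = R$14,899,371.20.
Subtracting fixed costs: EBIT = R$14,899,371.20 − R$4,882,800 = R$10,016,571.20.
Interest = R$2,513,800.00, so EBIT − I = R$7,502,771.20.
Degree of combined leverage = contribution ÷ (EBIT − I) = R$14,899,371.20 ÷ R$7,502,771.20 = 1.9858.
%ΔEPS = DCL × %ΔSales = 1.9858 × -14.9% = -29.6%.

-29.6%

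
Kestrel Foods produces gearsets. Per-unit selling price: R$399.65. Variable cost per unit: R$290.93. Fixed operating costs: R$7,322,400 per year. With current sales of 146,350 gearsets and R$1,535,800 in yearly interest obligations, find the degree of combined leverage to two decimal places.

2.26

Total contribution margin = 146,350 × R$108.72 = R$15,911,172.00.
Subtracting fixed costs: EBIT = R$15,911,172.00 − R$7,322,400 = R$8,588,772.00. Interest = R$1,535,800.00, so EBIT − I = R$7,052,972.00.
DCL = contribution ÷ (EBIT − I) = R$15,911,172.00 ÷ R$7,052,972.00 = 2.2560.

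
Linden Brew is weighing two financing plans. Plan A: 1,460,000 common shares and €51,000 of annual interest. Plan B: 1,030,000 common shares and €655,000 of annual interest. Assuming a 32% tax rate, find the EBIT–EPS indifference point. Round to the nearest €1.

€2,101,791

Set EPS_A = EPS_B: (EBIT − €51,000)(1 − 0.32) ÷ 1,460,000 = (EBIT − €655,000)(1 − 0.32) ÷ 1,030,000.
The (1 − t) factor cancels: (EBIT − 51,000) × 1,030,000 = (EBIT − 655,000) × 1,460,000.
EBIT × (1,460,000 − 1,030,000) = 655,000 × 1,460,000 − 51,000 × 1,030,000 = 903,770,000,000, so EBIT = 903,770,000,000 ÷ 430,000 = 2,101,790.70.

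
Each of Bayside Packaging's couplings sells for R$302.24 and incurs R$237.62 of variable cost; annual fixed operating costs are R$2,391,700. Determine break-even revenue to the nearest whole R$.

R$11,186,435

CM per unit = R$302.24 − R$237.62 = R$64.62; CM ratio = R$64.62 / R$302.24 = 0.2138.
Break-even revenue = fixed costs × price ÷ CM = R$2,391,700 × R$302.24 ÷ R$64.62 = R$11,186,435.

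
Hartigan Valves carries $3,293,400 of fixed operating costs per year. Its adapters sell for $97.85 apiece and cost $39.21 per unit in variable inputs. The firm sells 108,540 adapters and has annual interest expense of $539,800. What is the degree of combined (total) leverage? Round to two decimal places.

2.51

Contribution at this volume is 108,540 × $58.64 = $6,364,785.60.
Operating income = contribution − fixed costs = $6,364,785.60 − $3,293,400 = $3,071,385.60. Interest = $539,800.00, so EBIT − I = $2,531,585.60.
DCL = contribution ÷ (EBIT − I) = $6,364,785.60 ÷ $2,531,585.60 = 2.5141.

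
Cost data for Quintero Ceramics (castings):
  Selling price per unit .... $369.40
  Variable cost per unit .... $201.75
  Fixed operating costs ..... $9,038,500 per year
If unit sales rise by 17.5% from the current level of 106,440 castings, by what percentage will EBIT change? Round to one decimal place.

Total contribution margin = 106,440 × $167.65 = $17,844,666.00.
Operating income = contribution − fixed costs = $17,844,666.00 − $9,038,500 = $8,806,166.00.
So DOL = total CM / EBIT = $17,844,666.00 / $8,806,166.00 = 2.0264.
%ΔEBIT = DOL × %ΔSales = 2.0264 × +17.5% = +35.5%.

+35.5%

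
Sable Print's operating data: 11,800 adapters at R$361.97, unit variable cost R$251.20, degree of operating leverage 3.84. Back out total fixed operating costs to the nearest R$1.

Contribution at this volume is 11,800 × R$110.77 = R$1,307,086.00.
DOL = contribution / EBIT, so EBIT = R$1,307,086.00 / 3.84 = R$340,386.98.
And FC = contribution − EBIT = R$1,307,086.00 − R$340,386.98 = R$966,699.

R$966,699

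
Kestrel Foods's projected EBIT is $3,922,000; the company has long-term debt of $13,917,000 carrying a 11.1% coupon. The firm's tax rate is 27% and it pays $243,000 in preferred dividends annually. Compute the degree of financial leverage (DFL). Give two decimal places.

1.92

Annual interest charges come to $1,544,787.00.
Preferred dividends grossed up pre-tax: $243,000 / (1 − 0.27) = $332,876.71.
DFL = EBIT ÷ [EBIT − I − D_p/(1−t)] = $3,922,000 ÷ [$3,922,000 − $1,544,787.00 − $332,876.71] = $3,922,000 ÷ $2,044,336.29 = 1.9185.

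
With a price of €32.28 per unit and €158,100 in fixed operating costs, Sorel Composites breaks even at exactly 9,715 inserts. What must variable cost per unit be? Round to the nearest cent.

€16.01

Contribution per unit must be FC / Q = €158,100 / 9,715 = €16.2738.
Hence VC = price − CM = €32.28 − €16.2738 = €16.01.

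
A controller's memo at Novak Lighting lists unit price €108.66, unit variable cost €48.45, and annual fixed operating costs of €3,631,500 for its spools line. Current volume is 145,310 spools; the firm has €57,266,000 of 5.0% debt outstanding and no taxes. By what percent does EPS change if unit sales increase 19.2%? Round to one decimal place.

At 145,310 units, contribution = 145,310 × €60.21 = €8,749,115.10.
EBIT = €8,749,115.10 − €3,631,500 = €5,117,615.10.
After interest of €2,863,300.00, pre-tax earnings = €2,254,315.10.
DCL = total CM / (EBIT − I) = €8,749,115.10 / €2,254,315.10 = 3.8811.
EPS therefore changes by 3.8811 × (+19.2%) = +74.5%.

+74.5%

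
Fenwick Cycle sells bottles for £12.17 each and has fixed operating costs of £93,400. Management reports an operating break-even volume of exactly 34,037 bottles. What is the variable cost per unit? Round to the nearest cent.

At break-even, FC = Q × (P − VC), so P − VC = £93,400 ÷ 34,037 = £2.7441.
Variable cost per unit = £12.17 − £2.7441 = £9.43.

£9.43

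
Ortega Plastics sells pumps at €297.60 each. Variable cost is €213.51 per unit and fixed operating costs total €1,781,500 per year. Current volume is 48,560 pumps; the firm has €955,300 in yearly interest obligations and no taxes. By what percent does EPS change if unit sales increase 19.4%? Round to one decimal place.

Contribution at this volume is 48,560 × €84.09 = €4,083,410.40.
Operating income = contribution − fixed costs = €4,083,410.40 − €1,781,500 = €2,301,910.40.
Interest = €955,300.00, so EBIT − I = €1,346,610.40.
Degree of combined leverage = contribution ÷ (EBIT − I) = €4,083,410.40 ÷ €1,346,610.40 = 3.0324.
%ΔEPS = DCL × %ΔSales = 3.0324 × +19.4% = +58.8%.

+58.8%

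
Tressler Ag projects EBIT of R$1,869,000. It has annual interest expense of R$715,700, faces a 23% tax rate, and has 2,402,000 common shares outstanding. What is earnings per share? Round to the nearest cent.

R$0.37

Interest = R$715,700.00, so EBT = R$1,869,000 − R$715,700.00 = R$1,153,300.00.
Net income = R$1,153,300.00 × (1 − 0.23) = R$888,041.00.
EPS = R$888,041.00 ÷ 2,402,000 = R$0.37.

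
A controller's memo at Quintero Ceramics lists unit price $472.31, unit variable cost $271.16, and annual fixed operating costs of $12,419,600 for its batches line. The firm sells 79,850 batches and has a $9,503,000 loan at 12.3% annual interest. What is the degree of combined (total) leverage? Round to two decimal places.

Contribution at this volume is 79,850 × $201.15 = $16,061,827.50.
Operating income = contribution − fixed costs = $16,061,827.50 − $12,419,600 = $3,642,227.50. Interest = $1,168,869.00.
DOL = $16,061,827.50 ÷ $3,642,227.50 = 4.4099; DFL = $3,642,227.50 ÷ $2,473,358.50 = 1.4726.
Combined leverage = 4.4099 × 1.4726 = 6.4940.

6.49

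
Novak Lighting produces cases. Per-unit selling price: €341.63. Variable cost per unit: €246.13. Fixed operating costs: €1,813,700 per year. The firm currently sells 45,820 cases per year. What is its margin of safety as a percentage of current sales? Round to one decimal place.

Contribution margin per unit = €341.63 − €246.13 = €95.50. Break-even units = €1,813,700 ÷ €95.50 = 18,991.62; break-even revenue = 18,991.62 × €341.63 = €6,488,108.18.
Actual sales revenue = 45,820 × €341.63 = €15,653,486.60.
Margin of safety = (€15,653,486.60 − €6,488,108.18) ÷ €15,653,486.60 = 58.6%.

58.6%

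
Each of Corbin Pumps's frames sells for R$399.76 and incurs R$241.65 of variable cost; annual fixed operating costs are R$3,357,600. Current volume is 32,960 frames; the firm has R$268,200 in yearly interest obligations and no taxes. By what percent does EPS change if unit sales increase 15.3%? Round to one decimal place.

+50.3%

Total contribution margin = 32,960 × R$158.11 = R$5,211,305.60.
EBIT = R$5,211,305.60 − R$3,357,600 = R$1,853,705.60.
Interest = R$268,200.00, so EBIT − I = R$1,585,505.60.
DCL = total CM / (EBIT − I) = R$5,211,305.60 / R$1,585,505.60 = 3.2868.
%ΔEPS = DCL × %ΔSales = 3.2868 × +15.3% = +50.3%.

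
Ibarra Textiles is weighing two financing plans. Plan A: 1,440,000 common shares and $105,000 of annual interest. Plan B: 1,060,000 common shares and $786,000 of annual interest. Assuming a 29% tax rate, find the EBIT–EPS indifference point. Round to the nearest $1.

At indifference, (EBIT − 105,000)(1 − t)/1,440,000 = (EBIT − 786,000)(1 − t)/1,060,000.
The (1 − t) factor cancels: (EBIT − 105,000) × 1,060,000 = (EBIT − 786,000) × 1,440,000.
Solving, EBIT = (786,000·1,440,000 − 105,000·1,060,000) / (1,440,000 − 1,060,000) = 1,020,540,000,000 / 380,000 = 2,685,631.58.

$2,685,632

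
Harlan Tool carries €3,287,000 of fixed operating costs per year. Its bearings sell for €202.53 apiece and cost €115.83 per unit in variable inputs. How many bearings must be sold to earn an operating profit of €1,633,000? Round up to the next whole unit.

56,748 bearings

Each unit contributes €202.53 − €115.83 = €86.70.
Units = (FC + target) / CM = (€3,287,000 + €1,633,000) / €86.70 = 56,747.40, so 56,748 bearings.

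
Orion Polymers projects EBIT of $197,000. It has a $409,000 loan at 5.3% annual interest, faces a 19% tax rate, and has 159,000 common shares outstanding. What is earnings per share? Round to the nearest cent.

$0.89

Interest = $21,677.00, so EBT = $197,000 − $21,677.00 = $175,323.00.
Net income = $175,323.00 × (1 − 0.19) = $142,011.63.
Per share: $142,011.63 / 159,000 shares = $0.89.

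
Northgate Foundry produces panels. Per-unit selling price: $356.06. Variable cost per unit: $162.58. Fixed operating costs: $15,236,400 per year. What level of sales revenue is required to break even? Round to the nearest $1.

Contribution margin per unit = $356.06 − $162.58 = $193.48, a CM ratio of $193.48 ÷ $356.06 = 0.5434.
Break-even sales = FC ÷ CM ratio = $15,236,400 × $356.06 / $193.48 = $28,039,449.

$28,039,449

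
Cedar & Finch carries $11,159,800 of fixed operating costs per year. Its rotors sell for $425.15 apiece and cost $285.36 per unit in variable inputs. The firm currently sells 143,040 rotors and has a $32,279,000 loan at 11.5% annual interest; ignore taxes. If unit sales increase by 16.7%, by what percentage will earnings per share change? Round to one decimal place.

+65.2%

At 143,040 units, contribution = 143,040 × $139.79 = $19,995,561.60.
Subtracting fixed costs: EBIT = $19,995,561.60 − $11,159,800 = $8,835,761.60.
Interest = $3,712,085.00, so EBIT − I = $5,123,676.60.
Degree of combined leverage = contribution ÷ (EBIT − I) = $19,995,561.60 ÷ $5,123,676.60 = 3.9026.
EPS therefore changes by 3.9026 × (+16.7%) = +65.2%.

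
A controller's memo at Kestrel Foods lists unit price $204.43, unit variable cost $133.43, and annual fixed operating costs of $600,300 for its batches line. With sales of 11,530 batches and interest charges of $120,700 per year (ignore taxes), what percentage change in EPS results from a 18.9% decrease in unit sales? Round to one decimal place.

At 11,530 units, contribution = 11,530 × $71.00 = $818,630.00.
Operating income = contribution − fixed costs = $818,630.00 − $600,300 = $218,330.00.
After interest of $120,700.00, pre-tax earnings = $97,630.00.
Degree of combined leverage = contribution ÷ (EBIT − I) = $818,630.00 ÷ $97,630.00 = 8.3850.
EPS therefore changes by 8.3850 × (-18.9%) = -158.5%.

-158.5%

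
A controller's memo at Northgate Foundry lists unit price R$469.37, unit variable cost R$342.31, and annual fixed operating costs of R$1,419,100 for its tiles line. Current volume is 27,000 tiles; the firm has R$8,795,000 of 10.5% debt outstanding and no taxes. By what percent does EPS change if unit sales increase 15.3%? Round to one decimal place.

Contribution at this volume is 27,000 × R$127.06 = R$3,430,620.00.
Operating income = contribution − fixed costs = R$3,430,620.00 − R$1,419,100 = R$2,011,520.00.
After interest of R$923,475.00, pre-tax earnings = R$1,088,045.00.
DCL = total CM / (EBIT − I) = R$3,430,620.00 / R$1,088,045.00 = 3.1530.
%ΔEPS = DCL × %ΔSales = 3.1530 × +15.3% = +48.2%.

+48.2%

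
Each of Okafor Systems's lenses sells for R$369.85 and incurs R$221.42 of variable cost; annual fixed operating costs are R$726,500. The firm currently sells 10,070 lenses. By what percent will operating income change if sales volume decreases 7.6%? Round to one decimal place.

Total contribution margin = 10,070 × R$148.43 = R$1,494,690.10.
Operating income = contribution − fixed costs = R$1,494,690.10 − R$726,500 = R$768,190.10.
Degree of operating leverage = R$1,494,690.10 / R$768,190.10 = 1.9457.
Operating income changes by 1.9457 × -7.6% = -14.8%.

-14.8%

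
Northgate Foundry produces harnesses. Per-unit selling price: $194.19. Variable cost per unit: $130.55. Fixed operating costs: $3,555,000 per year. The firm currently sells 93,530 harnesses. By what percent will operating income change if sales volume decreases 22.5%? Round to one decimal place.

-55.9%

Contribution at this volume is 93,530 × $63.64 = $5,952,249.20.
Subtracting fixed costs: EBIT = $5,952,249.20 − $3,555,000 = $2,397,249.20.
Degree of operating leverage = $5,952,249.20 / $2,397,249.20 = 2.4829.
Operating income changes by 2.4829 × -22.5% = -55.9%.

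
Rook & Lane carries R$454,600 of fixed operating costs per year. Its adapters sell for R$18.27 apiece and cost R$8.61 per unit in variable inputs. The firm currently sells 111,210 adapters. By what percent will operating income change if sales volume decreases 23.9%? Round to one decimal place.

At 111,210 units, contribution = 111,210 × R$9.66 = R$1,074,288.60.
EBIT = R$1,074,288.60 − R$454,600 = R$619,688.60.
DOL = contribution ÷ EBIT = R$1,074,288.60 ÷ R$619,688.60 = 1.7336.
%ΔEBIT = DOL × %ΔSales = 1.7336 × -23.9% = -41.4%.

-41.4%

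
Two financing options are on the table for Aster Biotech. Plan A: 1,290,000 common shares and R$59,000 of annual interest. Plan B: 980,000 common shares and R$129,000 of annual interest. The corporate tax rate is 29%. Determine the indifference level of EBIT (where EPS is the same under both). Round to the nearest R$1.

R$350,290

Set EPS_A = EPS_B: (EBIT − R$59,000)(1 − 0.29) ÷ 1,290,000 = (EBIT − R$129,000)(1 − 0.29) ÷ 980,000.
Cancelling (1 − t) and cross-multiplying: 980,000·(EBIT − 59,000) = 1,290,000·(EBIT − 129,000).
Solving, EBIT = (129,000·1,290,000 − 59,000·980,000) / (1,290,000 − 980,000) = 108,590,000,000 / 310,000 = 350,290.32.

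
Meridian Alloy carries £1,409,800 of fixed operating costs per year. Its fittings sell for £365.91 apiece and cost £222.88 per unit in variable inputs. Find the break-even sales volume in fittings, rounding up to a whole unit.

Unit CM = price − variable cost = £365.91 − £222.88 = £143.03.
Break-even volume = fixed costs ÷ CM per unit = £1,409,800 ÷ £143.03 = 9,856.67, so 9,857 fittings.

9,857 fittings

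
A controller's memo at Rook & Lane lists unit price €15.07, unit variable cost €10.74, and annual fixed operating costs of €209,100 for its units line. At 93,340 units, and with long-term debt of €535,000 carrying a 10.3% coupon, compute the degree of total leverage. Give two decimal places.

2.89

Contribution at this volume is 93,340 × €4.33 = €404,162.20.
Operating income = contribution − fixed costs = €404,162.20 − €209,100 = €195,062.20. Interest = €55,105.00.
DOL = €404,162.20 ÷ €195,062.20 = 2.0720; DFL = €195,062.20 ÷ €139,957.20 = 1.3937.
DCL = DOL × DFL = 2.0720 × 1.3937 = 2.8877.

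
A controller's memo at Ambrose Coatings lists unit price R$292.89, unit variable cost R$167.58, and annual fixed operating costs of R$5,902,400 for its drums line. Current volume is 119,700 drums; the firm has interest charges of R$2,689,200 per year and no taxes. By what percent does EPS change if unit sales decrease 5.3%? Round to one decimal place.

At 119,700 units, contribution = 119,700 × R$125.31 = R$14,999,607.00.
Subtracting fixed costs: EBIT = R$14,999,607.00 − R$5,902,400 = R$9,097,207.00.
Interest = R$2,689,200.00, so EBIT − I = R$6,408,007.00.
DCL = total CM / (EBIT − I) = R$14,999,607.00 / R$6,408,007.00 = 2.3408.
EPS therefore changes by 2.3408 × (-5.3%) = -12.4%.

-12.4%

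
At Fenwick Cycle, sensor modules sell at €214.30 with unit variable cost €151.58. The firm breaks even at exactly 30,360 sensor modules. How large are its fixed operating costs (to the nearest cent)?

Each unit contributes €214.30 − €151.58 = €62.72.
Since BE = FC / CM, FC = 30,360 × €62.72 = €1,904,179.20.

€1,904,179.20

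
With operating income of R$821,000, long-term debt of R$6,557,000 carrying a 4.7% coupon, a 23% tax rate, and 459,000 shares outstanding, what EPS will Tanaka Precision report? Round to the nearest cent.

Interest = R$308,179.00, so EBT = R$821,000 − R$308,179.00 = R$512,821.00.
Net income = R$512,821.00 × (1 − 0.23) = R$394,872.17.
EPS = R$394,872.17 ÷ 459,000 = R$0.86.

R$0.86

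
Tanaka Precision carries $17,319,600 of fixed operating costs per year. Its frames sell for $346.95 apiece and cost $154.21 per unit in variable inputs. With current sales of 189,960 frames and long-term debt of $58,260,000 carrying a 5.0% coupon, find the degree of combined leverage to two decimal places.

2.24

At 189,960 units, contribution = 189,960 × $192.74 = $36,612,890.40.
Operating income = contribution − fixed costs = $36,612,890.40 − $17,319,600 = $19,293,290.40. Interest = $2,913,000.00, so EBIT − I = $16,380,290.40.
DCL = contribution ÷ (EBIT − I) = $36,612,890.40 ÷ $16,380,290.40 = 2.2352.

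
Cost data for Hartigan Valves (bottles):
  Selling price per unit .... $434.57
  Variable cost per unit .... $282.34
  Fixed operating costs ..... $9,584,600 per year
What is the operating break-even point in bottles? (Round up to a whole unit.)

Each unit contributes $434.57 − $282.34 = $152.23.
Units to break even: $9,584,600 ÷ $152.23 = 62,961.31, rounded up to 62,962.

62,962 bottles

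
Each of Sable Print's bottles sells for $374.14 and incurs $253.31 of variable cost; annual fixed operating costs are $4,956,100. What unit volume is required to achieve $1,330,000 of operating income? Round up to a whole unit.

Unit CM = price − variable cost = $374.14 − $253.31 = $120.83.
Required volume = (fixed costs + target profit) ÷ CM = ($4,956,100 + $1,330,000) ÷ $120.83 = 52,024.33, so 52,025 bottles.

52,025 bottles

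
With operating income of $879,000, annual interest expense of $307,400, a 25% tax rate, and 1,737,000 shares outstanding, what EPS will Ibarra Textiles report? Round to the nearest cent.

$0.25

Interest = $307,400.00, so EBT = $879,000 − $307,400.00 = $571,600.00.
Net income = $571,600.00 × (1 − 0.25) = $428,700.00.
Per share: $428,700.00 / 1,737,000 shares = $0.25.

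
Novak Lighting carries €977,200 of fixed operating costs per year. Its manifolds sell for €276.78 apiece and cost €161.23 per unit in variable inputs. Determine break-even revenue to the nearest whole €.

€2,340,713

CM per unit = €276.78 − €161.23 = €115.55; CM ratio = €115.55 / €276.78 = 0.4175.
Break-even sales = FC ÷ CM ratio = €977,200 × €276.78 / €115.55 = €2,340,713.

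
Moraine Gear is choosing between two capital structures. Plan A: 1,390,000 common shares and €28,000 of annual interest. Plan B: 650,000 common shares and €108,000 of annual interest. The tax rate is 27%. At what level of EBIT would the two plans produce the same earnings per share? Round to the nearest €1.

At indifference, (EBIT − 28,000)(1 − t)/1,390,000 = (EBIT − 108,000)(1 − t)/650,000.
Cancelling (1 − t) and cross-multiplying: 650,000·(EBIT − 28,000) = 1,390,000·(EBIT − 108,000).
EBIT × (1,390,000 − 650,000) = 108,000 × 1,390,000 − 28,000 × 650,000 = 131,920,000,000, so EBIT = 131,920,000,000 ÷ 740,000 = 178,270.27.

€178,270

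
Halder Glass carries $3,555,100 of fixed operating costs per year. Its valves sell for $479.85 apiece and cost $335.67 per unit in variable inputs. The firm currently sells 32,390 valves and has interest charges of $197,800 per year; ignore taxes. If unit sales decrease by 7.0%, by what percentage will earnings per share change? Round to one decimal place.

Total contribution margin = 32,390 × $144.18 = $4,669,990.20.
EBIT = $4,669,990.20 − $3,555,100 = $1,114,890.20.
After interest of $197,800.00, pre-tax earnings = $917,090.20.
Degree of combined leverage = contribution ÷ (EBIT − I) = $4,669,990.20 ÷ $917,090.20 = 5.0922.
%ΔEPS = DCL × %ΔSales = 5.0922 × -7.0% = -35.6%.

-35.6%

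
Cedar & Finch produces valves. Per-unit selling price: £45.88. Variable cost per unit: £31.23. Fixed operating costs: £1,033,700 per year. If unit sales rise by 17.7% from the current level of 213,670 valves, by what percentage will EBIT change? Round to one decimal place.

Contribution at this volume is 213,670 × £14.65 = £3,130,265.50.
Operating income = contribution − fixed costs = £3,130,265.50 − £1,033,700 = £2,096,565.50.
DOL = contribution ÷ EBIT = £3,130,265.50 ÷ £2,096,565.50 = 1.4930.
So EBIT moves 1.4930 × (+17.7%) = +26.4%.

+26.4%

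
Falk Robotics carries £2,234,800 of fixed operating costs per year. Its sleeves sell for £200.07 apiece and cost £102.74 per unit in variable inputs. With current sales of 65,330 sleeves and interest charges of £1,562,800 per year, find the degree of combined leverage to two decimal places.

At 65,330 units, contribution = 65,330 × £97.33 = £6,358,568.90.
EBIT = £6,358,568.90 − £2,234,800 = £4,123,768.90. Interest = £1,562,800.00.
DOL = £6,358,568.90 ÷ £4,123,768.90 = 1.5419; DFL = £4,123,768.90 ÷ £2,560,968.90 = 1.6102.
DCL = DOL × DFL = 1.5419 × 1.6102 = 2.4828.

2.48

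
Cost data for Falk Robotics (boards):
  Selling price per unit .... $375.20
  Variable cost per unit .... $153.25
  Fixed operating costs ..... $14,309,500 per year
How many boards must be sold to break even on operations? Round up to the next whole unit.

Contribution margin per unit = $375.20 − $153.25 = $221.95.
Break-even volume = fixed costs ÷ CM per unit = $14,309,500 ÷ $221.95 = 64,471.73, so 64,472 boards.

64,472 boards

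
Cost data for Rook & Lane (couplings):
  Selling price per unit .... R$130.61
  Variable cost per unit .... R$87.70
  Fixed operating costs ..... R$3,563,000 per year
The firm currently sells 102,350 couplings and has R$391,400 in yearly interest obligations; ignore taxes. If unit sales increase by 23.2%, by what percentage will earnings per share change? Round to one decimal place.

Contribution at this volume is 102,350 × R$42.91 = R$4,391,838.50.
Subtracting fixed costs: EBIT = R$4,391,838.50 − R$3,563,000 = R$828,838.50.
After interest of R$391,400.00, pre-tax earnings = R$437,438.50.
DCL = total CM / (EBIT − I) = R$4,391,838.50 / R$437,438.50 = 10.0399.
%ΔEPS = DCL × %ΔSales = 10.0399 × +23.2% = +232.9%.

+232.9%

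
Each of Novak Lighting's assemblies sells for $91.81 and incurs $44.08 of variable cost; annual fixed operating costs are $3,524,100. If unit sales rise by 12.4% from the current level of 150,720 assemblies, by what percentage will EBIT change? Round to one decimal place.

+24.3%

Total contribution margin = 150,720 × $47.73 = $7,193,865.60.
EBIT = $7,193,865.60 − $3,524,100 = $3,669,765.60.
Degree of operating leverage = $7,193,865.60 / $3,669,765.60 = 1.9603.
So EBIT moves 1.9603 × (+12.4%) = +24.3%.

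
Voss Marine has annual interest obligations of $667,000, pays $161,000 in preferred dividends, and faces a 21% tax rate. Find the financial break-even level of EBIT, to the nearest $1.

Preferred dividends are paid after tax, so their pre-tax equivalent is $161,000 ÷ (1 − 0.21) = $203,797.47.
EPS = 0 when EBIT covers interest plus the pre-tax preferred burden: $667,000 + $203,797.47 = $870,797.47.

$870,797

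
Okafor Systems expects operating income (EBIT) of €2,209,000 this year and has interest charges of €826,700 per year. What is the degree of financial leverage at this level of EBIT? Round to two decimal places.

1.60

Annual interest charges come to €826,700.00.
Degree of financial leverage = EBIT / (EBIT − interest) = €2,209,000 / €1,382,300.00 = 1.5981.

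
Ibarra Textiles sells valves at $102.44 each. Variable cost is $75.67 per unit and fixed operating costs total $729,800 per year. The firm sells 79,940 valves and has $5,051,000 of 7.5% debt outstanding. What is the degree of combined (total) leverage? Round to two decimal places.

Contribution at this volume is 79,940 × $26.77 = $2,139,993.80.
EBIT = $2,139,993.80 − $729,800 = $1,410,193.80. Interest = $378,825.00, so EBIT − I = $1,031,368.80.
Degree of total leverage = total CM / (EBIT − interest) = $2,139,993.80 / $1,031,368.80 = 2.0749.

2.07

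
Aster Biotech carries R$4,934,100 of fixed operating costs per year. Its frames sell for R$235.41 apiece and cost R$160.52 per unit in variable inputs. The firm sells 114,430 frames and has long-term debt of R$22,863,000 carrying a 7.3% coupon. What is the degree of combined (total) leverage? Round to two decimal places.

4.36

Total contribution margin = 114,430 × R$74.89 = R$8,569,662.70.
Operating income = contribution − fixed costs = R$8,569,662.70 − R$4,934,100 = R$3,635,562.70. Interest = R$1,668,999.00, so EBIT − I = R$1,966,563.70.
Degree of total leverage = total CM / (EBIT − interest) = R$8,569,662.70 / R$1,966,563.70 = 4.3577.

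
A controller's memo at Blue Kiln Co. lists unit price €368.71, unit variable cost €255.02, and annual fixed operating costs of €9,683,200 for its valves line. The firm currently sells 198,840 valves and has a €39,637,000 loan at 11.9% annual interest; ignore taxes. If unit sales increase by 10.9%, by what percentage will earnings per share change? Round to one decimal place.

+30.0%

At 198,840 units, contribution = 198,840 × €113.69 = €22,606,119.60.
Subtracting fixed costs: EBIT = €22,606,119.60 − €9,683,200 = €12,922,919.60.
After interest of €4,716,803.00, pre-tax earnings = €8,206,116.60.
DCL = total CM / (EBIT − I) = €22,606,119.60 / €8,206,116.60 = 2.7548.
EPS therefore changes by 2.7548 × (+10.9%) = +30.0%.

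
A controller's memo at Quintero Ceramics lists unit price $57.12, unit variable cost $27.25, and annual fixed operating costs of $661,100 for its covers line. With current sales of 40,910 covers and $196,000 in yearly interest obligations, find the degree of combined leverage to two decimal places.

3.35

At 40,910 units, contribution = 40,910 × $29.87 = $1,221,981.70.
EBIT = $1,221,981.70 − $661,100 = $560,881.70. Interest = $196,000.00.
DOL = $1,221,981.70 ÷ $560,881.70 = 2.1787; DFL = $560,881.70 ÷ $364,881.70 = 1.5372.
Combined leverage = 2.1787 × 1.5372 = 3.3491.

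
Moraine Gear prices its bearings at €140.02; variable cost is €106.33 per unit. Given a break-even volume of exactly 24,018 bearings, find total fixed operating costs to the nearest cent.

€809,166.42

Each unit contributes €140.02 − €106.33 = €33.69.
Fixed costs = break-even units × CM = 24,018 × €33.69 = €809,166.42.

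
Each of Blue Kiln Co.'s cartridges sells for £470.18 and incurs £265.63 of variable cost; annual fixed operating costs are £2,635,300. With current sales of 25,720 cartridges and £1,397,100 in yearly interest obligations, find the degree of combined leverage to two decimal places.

Contribution at this volume is 25,720 × £204.55 = £5,261,026.00.
EBIT = £5,261,026.00 − £2,635,300 = £2,625,726.00. Interest = £1,397,100.00.
DOL = £5,261,026.00 ÷ £2,625,726.00 = 2.0036; DFL = £2,625,726.00 ÷ £1,228,626.00 = 2.1371.
DCL = DOL × DFL = 2.0036 × 2.1371 = 4.2819.

4.28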